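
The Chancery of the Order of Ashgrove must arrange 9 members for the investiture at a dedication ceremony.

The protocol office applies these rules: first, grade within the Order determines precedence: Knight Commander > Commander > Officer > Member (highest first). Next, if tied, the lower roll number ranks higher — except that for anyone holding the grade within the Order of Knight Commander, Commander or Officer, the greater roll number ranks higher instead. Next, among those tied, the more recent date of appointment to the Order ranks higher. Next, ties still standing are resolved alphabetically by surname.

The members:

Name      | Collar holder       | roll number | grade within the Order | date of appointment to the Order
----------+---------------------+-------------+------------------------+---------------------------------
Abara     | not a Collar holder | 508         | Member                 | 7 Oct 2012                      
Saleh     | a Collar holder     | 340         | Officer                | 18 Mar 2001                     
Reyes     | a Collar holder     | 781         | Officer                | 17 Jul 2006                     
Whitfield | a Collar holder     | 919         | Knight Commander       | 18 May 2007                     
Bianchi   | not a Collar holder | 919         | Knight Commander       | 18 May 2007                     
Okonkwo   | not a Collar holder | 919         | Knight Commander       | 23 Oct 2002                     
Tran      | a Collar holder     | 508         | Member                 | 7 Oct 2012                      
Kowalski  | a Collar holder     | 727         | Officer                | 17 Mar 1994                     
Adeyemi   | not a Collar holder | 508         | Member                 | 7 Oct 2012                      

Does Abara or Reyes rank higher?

By grade within the Order: Bianchi, Whitfield and Okonkwo (Knight Commander); then Reyes, Kowalski and Saleh (Officer); then Abara, Adeyemi and Tran (Member).
Bianchi, Whitfield and Okonkwo all have roll number 919, so the next rule applies.
Among Bianchi, Whitfield and Okonkwo, by date of appointment to the Order (later first): Bianchi and Whitfield (18 May 2007) before Okonkwo (23 Oct 2002).
Among Bianchi and Whitfield, alphabetically by surname: Bianchi before Whitfield.
Among Reyes, Kowalski and Saleh, by roll number (higher first) (reversed rule for this group): Reyes (781) before Kowalski (727) before Saleh (340).
Abara, Adeyemi and Tran all have roll number 508, so the next rule applies.
Abara, Adeyemi and Tran all have date of appointment to the Order 7 Oct 2012, so the next rule applies.
Among Abara, Adeyemi and Tran, alphabetically by surname: Abara before Adeyemi before Tran.
So Reyes takes precedence.

Reyes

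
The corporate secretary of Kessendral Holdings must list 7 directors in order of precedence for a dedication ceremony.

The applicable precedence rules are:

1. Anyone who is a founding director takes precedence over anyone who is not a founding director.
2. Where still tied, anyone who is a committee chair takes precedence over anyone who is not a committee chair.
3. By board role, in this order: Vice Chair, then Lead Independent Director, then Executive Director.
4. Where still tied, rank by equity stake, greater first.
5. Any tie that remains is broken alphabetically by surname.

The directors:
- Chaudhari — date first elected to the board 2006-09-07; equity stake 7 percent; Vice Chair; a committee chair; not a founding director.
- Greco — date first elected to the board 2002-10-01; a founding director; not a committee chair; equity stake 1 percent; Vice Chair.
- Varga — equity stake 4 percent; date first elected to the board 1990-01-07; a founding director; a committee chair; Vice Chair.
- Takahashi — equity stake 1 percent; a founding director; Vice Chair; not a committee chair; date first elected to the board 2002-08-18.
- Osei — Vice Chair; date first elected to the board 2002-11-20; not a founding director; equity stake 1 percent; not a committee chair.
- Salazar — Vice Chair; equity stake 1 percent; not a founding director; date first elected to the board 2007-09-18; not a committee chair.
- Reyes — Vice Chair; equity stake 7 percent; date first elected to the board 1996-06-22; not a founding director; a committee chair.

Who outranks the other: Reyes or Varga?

Varga

By the first rule: Varga, Greco and Takahashi (each a founding director); then Chaudhari, Reyes, Osei and Salazar (each not a founding director).
Among Varga, Greco and Takahashi, a committee chair before not a committee chair: Varga (a committee chair) before Greco and Takahashi (not a committee chair).
Greco and Takahashi are each Vice Chair, so the next rule applies.
Greco and Takahashi both have equity stake 1 percent, so the next rule applies.
Among Greco and Takahashi, alphabetically by surname: Greco before Takahashi.
Among Chaudhari, Reyes, Osei and Salazar, a committee chair before not a committee chair: Chaudhari and Reyes (a committee chair) before Osei and Salazar (not a committee chair).
Chaudhari and Reyes are each Vice Chair, so the next rule applies.
Chaudhari and Reyes both have equity stake 7 percent, so the next rule applies.
Among Chaudhari and Reyes, alphabetically by surname: Chaudhari before Reyes.
Osei and Salazar are each Vice Chair, so the next rule applies.
Osei and Salazar both have equity stake 1 percent, so the next rule applies.
Among Osei and Salazar, alphabetically by surname: Osei before Salazar.
So Varga takes precedence.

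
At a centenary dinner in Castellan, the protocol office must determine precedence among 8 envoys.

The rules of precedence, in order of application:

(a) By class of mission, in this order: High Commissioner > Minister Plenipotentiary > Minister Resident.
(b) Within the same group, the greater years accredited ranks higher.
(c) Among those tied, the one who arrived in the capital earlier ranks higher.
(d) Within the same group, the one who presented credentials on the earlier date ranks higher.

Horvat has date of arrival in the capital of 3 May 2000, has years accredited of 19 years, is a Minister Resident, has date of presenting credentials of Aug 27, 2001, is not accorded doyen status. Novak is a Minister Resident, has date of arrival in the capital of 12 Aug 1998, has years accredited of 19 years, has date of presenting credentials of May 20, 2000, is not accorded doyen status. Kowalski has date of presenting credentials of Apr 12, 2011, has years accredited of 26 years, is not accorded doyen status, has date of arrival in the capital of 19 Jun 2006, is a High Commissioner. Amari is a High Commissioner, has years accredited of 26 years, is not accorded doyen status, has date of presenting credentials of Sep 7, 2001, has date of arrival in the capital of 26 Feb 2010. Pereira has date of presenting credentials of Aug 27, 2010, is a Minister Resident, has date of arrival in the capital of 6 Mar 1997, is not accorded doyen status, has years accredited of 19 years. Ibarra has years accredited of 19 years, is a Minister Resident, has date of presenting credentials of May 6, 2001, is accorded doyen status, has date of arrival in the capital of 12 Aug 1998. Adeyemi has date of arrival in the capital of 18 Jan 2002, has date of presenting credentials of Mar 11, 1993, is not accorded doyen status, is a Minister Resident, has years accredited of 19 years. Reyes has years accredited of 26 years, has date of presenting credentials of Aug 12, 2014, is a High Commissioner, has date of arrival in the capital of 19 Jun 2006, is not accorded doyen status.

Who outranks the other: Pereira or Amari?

Amari

By class of mission: Kowalski, Reyes and Amari (High Commissioner); then Pereira, Novak, Ibarra, Horvat and Adeyemi (Minister Resident).
Kowalski, Reyes and Amari all have years accredited 26 years, so the next rule applies.
Among Kowalski, Reyes and Amari, by date of arrival in the capital (earlier first): Kowalski and Reyes (19 Jun 2006) before Amari (26 Feb 2010).
Among Kowalski and Reyes, by date of presenting credentials (earlier first): Kowalski (Apr 12, 2011) before Reyes (Aug 12, 2014).
Pereira, Novak, Ibarra, Horvat and Adeyemi all have years accredited 19 years, so the next rule applies.
Among Pereira, Novak, Ibarra, Horvat and Adeyemi, by date of arrival in the capital (earlier first): Pereira (6 Mar 1997) before Novak and Ibarra (12 Aug 1998) before Horvat (3 May 2000) before Adeyemi (18 Jan 2002).
Among Novak and Ibarra, by date of presenting credentials (earlier first): Novak (May 20, 2000) before Ibarra (May 6, 2001).
So Amari takes precedence.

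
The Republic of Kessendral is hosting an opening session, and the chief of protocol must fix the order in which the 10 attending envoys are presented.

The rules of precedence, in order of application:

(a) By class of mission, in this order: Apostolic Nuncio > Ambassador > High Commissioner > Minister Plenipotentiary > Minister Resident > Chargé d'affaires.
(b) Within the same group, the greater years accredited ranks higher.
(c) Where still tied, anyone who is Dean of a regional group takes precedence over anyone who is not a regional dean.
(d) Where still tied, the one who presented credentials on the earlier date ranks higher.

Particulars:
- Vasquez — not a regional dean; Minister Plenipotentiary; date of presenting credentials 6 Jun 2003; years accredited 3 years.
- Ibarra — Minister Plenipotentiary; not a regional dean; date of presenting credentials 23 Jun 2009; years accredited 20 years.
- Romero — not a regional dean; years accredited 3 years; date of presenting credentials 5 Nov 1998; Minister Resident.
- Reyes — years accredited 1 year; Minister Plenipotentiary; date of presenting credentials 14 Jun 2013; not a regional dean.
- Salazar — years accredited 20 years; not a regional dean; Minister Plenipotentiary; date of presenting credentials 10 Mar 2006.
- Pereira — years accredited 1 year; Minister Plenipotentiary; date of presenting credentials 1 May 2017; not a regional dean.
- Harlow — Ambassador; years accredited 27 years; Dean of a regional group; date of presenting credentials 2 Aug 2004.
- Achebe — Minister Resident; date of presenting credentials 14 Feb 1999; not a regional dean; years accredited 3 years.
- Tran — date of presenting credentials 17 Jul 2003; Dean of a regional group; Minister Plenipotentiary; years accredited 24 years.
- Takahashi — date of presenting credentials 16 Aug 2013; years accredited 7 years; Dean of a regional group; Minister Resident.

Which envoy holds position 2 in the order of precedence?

By class of mission: Harlow (Ambassador); then Tran, Salazar, Ibarra, Vasquez, Reyes and Pereira (Minister Plenipotentiary); then Takahashi, Romero and Achebe (Minister Resident).
Among Tran, Salazar, Ibarra, Vasquez, Reyes and Pereira, by years accredited (higher first): Tran (24 years) before Salazar and Ibarra (20 years) before Vasquez (3 years) before Reyes and Pereira (1 year).
Salazar and Ibarra are each not a regional dean, so the next rule applies.
Among Salazar and Ibarra, by date of presenting credentials (earlier first): Salazar (10 Mar 2006) before Ibarra (23 Jun 2009).
Reyes and Pereira are each not a regional dean, so the next rule applies.
Among Reyes and Pereira, by date of presenting credentials (earlier first): Reyes (14 Jun 2013) before Pereira (1 May 2017).
Among Takahashi, Romero and Achebe, by years accredited (higher first): Takahashi (7 years) before Romero and Achebe (3 years).
Romero and Achebe are each not a regional dean, so the next rule applies.
Among Romero and Achebe, by date of presenting credentials (earlier first): Romero (5 Nov 1998) before Achebe (14 Feb 1999).
Order: Harlow, Tran, Salazar, Ibarra, Vasquez, Reyes, Pereira, Takahashi, Romero, Achebe.

Tran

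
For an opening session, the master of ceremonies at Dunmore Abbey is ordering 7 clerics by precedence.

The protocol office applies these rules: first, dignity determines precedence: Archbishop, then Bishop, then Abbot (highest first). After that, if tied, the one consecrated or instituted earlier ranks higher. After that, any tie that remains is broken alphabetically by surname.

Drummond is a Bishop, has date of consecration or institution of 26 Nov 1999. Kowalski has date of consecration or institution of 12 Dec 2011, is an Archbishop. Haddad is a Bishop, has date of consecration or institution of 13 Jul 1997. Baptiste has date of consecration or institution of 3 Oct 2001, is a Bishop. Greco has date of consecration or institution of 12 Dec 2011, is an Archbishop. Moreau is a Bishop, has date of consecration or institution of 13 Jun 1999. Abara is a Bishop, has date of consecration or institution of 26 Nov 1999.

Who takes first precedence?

By dignity: Greco and Kowalski (Archbishop); then Haddad, Moreau, Abara, Drummond and Baptiste (Bishop).
Greco and Kowalski both have date of consecration or institution 12 Dec 2011, so the next rule applies.
Among Greco and Kowalski, alphabetically by surname: Greco before Kowalski.
Among Haddad, Moreau, Abara, Drummond and Baptiste, by date of consecration or institution (earlier first): Haddad (13 Jul 1997) before Moreau (13 Jun 1999) before Abara and Drummond (26 Nov 1999) before Baptiste (3 Oct 2001).
Among Abara and Drummond, alphabetically by surname: Abara before Drummond.
Order: Greco, Kowalski, Haddad, Moreau, Abara, Drummond, Baptiste.

Greco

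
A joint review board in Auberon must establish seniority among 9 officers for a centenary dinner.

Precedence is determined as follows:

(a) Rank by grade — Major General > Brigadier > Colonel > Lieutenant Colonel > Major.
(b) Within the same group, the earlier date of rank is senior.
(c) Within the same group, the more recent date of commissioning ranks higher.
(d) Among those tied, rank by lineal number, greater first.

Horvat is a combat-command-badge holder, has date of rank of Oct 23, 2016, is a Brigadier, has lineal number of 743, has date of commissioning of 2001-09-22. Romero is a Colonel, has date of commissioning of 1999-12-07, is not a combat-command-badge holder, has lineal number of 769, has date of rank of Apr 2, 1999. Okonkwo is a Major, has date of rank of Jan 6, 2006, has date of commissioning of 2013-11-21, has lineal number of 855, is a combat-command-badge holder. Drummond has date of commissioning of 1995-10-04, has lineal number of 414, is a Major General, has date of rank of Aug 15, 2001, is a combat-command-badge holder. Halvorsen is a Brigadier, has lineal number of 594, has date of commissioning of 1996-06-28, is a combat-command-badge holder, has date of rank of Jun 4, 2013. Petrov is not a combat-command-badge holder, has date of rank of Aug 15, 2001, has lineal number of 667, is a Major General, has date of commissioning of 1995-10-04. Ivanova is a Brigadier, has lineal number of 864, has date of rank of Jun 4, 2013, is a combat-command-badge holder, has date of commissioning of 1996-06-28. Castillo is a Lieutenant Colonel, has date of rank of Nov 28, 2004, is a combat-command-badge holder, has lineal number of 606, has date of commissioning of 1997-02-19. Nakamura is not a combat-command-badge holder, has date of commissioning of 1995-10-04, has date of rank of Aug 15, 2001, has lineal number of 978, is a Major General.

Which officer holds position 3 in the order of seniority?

Drummond

By grade: Nakamura, Petrov and Drummond (Major General); then Ivanova, Halvorsen and Horvat (Brigadier); then Romero (Colonel); then Castillo (Lieutenant Colonel); then Okonkwo (Major).
Nakamura, Petrov and Drummond all have date of rank Aug 15, 2001, so the next rule applies.
Nakamura, Petrov and Drummond all have date of commissioning 1995-10-04, so the next rule applies.
Among Nakamura, Petrov and Drummond, by lineal number (higher first): Nakamura (978) before Petrov (667) before Drummond (414).
Among Ivanova, Halvorsen and Horvat, by date of rank (earlier first): Ivanova and Halvorsen (Jun 4, 2013) before Horvat (Oct 23, 2016).
Ivanova and Halvorsen both have date of commissioning 1996-06-28, so the next rule applies.
Among Ivanova and Halvorsen, by lineal number (higher first): Ivanova (864) before Halvorsen (594).
Order: Nakamura, Petrov, Drummond, Ivanova, Halvorsen, Horvat, Romero, Castillo, Okonkwo.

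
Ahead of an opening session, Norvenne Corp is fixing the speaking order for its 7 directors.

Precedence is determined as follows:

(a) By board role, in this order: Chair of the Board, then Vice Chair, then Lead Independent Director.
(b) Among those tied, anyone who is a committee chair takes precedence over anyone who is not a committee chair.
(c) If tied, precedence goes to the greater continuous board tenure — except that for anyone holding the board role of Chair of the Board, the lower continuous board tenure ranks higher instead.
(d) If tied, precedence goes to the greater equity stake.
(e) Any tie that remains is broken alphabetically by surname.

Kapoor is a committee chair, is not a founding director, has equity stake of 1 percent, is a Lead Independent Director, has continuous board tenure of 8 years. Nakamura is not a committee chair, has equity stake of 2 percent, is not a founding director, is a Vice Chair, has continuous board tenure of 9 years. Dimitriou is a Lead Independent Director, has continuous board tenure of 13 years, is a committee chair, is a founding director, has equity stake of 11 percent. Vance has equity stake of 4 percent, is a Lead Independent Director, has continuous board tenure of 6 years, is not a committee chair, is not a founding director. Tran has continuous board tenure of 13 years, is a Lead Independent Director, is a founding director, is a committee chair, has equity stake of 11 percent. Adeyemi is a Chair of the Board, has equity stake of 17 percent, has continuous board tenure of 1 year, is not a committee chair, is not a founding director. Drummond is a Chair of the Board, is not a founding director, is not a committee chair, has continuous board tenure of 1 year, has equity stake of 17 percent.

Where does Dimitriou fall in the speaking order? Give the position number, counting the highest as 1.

By board role: Adeyemi and Drummond (Chair of the Board); then Nakamura (Vice Chair); then Dimitriou, Tran, Kapoor and Vance (Lead Independent Director).
Adeyemi and Drummond are each not a committee chair, so the next rule applies.
Adeyemi and Drummond both have continuous board tenure 1 year, so the next rule applies.
Adeyemi and Drummond both have equity stake 17 percent, so the next rule applies.
Among Adeyemi and Drummond, alphabetically by surname: Adeyemi before Drummond.
Among Dimitriou, Tran, Kapoor and Vance, a committee chair before not a committee chair: Dimitriou, Tran and Kapoor (a committee chair) before Vance (not a committee chair).
Among Dimitriou, Tran and Kapoor, by continuous board tenure (higher first): Dimitriou and Tran (13 years) before Kapoor (8 years).
Dimitriou and Tran both have equity stake 11 percent, so the next rule applies.
Among Dimitriou and Tran, alphabetically by surname: Dimitriou before Tran.
Order: Adeyemi, Drummond, Nakamura, Dimitriou, Tran, Kapoor, Vance. So position 4.

4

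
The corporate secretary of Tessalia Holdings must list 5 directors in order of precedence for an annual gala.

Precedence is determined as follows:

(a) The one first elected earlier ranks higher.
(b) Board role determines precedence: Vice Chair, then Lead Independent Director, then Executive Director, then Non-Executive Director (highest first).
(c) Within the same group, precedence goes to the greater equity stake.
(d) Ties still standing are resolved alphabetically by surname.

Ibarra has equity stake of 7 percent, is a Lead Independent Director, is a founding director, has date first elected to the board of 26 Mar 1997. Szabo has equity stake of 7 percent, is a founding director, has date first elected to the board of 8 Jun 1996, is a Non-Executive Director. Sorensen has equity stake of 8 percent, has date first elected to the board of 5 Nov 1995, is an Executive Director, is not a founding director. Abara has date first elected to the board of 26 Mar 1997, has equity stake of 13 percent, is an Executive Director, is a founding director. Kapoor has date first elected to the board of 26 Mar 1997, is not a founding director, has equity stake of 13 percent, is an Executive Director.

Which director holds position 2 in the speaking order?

By date first elected to the board (earlier first): Sorensen (5 Nov 1995); then Szabo (8 Jun 1996); then Ibarra, Abara and Kapoor (each 26 Mar 1997).
Among Ibarra, Abara and Kapoor, by board role: Ibarra (Lead Independent Director) before Abara and Kapoor (Executive Director).
Abara and Kapoor both have equity stake 13 percent, so the next rule applies.
Among Abara and Kapoor, alphabetically by surname: Abara before Kapoor.
Order: Sorensen, Szabo, Ibarra, Abara, Kapoor.

Szabo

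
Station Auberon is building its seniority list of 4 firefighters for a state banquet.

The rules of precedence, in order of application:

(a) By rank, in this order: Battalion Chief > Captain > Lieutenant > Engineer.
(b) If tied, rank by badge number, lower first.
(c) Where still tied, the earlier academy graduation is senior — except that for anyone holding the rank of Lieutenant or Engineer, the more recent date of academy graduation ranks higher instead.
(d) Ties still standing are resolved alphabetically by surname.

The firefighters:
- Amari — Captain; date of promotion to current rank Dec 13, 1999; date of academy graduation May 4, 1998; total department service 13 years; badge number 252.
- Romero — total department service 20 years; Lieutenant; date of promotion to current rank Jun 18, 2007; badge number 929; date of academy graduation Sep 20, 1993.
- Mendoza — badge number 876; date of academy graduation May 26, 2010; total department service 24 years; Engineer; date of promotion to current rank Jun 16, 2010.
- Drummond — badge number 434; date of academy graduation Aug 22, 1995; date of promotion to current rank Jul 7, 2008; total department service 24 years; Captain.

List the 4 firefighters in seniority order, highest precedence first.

Amari, Drummond, Romero, Mendoza

By rank: Amari and Drummond (Captain); then Romero (Lieutenant); then Mendoza (Engineer).
Among Amari and Drummond, by badge number (lower first): Amari (252) before Drummond (434).
Full order: Amari, Drummond, Romero, Mendoza.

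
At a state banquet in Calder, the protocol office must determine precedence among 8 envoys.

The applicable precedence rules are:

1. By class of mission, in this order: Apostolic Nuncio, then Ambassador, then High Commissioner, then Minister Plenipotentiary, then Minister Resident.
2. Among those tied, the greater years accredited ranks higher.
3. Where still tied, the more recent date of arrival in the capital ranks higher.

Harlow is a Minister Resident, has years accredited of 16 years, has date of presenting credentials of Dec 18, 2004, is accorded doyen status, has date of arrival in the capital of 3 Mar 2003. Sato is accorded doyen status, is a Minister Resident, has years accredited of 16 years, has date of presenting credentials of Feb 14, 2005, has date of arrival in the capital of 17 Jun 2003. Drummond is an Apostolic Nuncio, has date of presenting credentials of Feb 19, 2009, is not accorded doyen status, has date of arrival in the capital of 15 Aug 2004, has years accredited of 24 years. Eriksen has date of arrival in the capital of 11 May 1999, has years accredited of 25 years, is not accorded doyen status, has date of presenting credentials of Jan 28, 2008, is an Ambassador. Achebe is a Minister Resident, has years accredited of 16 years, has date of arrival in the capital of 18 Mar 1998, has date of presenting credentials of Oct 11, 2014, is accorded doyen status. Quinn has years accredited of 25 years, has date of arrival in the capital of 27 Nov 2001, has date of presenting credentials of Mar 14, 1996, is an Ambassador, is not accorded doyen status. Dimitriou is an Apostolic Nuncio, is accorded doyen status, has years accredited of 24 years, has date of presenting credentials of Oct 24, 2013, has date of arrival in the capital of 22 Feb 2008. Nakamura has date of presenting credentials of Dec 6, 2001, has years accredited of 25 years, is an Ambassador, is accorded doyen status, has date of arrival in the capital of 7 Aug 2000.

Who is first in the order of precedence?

By class of mission: Dimitriou and Drummond (Apostolic Nuncio); then Quinn, Nakamura and Eriksen (Ambassador); then Sato, Harlow and Achebe (Minister Resident).
Dimitriou and Drummond both have years accredited 24 years, so the next rule applies.
Among Dimitriou and Drummond, by date of arrival in the capital (later first): Dimitriou (22 Feb 2008) before Drummond (15 Aug 2004).
Quinn, Nakamura and Eriksen all have years accredited 25 years, so the next rule applies.
Among Quinn, Nakamura and Eriksen, by date of arrival in the capital (later first): Quinn (27 Nov 2001) before Nakamura (7 Aug 2000) before Eriksen (11 May 1999).
Sato, Harlow and Achebe all have years accredited 16 years, so the next rule applies.
Among Sato, Harlow and Achebe, by date of arrival in the capital (later first): Sato (17 Jun 2003) before Harlow (3 Mar 2003) before Achebe (18 Mar 1998).
Order: Dimitriou, Drummond, Quinn, Nakamura, Eriksen, Sato, Harlow, Achebe.

Dimitriou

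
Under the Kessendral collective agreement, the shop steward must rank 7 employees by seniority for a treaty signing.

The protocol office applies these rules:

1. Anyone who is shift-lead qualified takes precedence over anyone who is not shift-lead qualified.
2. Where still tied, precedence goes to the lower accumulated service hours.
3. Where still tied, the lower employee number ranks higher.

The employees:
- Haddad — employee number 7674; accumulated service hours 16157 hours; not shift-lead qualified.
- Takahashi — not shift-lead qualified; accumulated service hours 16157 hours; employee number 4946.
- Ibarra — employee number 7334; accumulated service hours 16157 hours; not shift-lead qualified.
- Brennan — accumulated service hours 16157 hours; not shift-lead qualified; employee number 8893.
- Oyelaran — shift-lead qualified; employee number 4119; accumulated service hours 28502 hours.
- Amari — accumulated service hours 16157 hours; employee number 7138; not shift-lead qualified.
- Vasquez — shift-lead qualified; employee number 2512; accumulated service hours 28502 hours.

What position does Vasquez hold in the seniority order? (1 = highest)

By the first rule: Vasquez and Oyelaran (both shift-lead qualified); then Takahashi, Amari, Ibarra, Haddad and Brennan (each not shift-lead qualified).
Vasquez and Oyelaran both have accumulated service hours 28502 hours, so the next rule applies.
Among Vasquez and Oyelaran, by employee number (lower first): Vasquez (2512) before Oyelaran (4119).
Takahashi, Amari, Ibarra, Haddad and Brennan all have accumulated service hours 16157 hours, so the next rule applies.
Among Takahashi, Amari, Ibarra, Haddad and Brennan, by employee number (lower first): Takahashi (4946) before Amari (7138) before Ibarra (7334) before Haddad (7674) before Brennan (8893).
Order: Vasquez, Oyelaran, Takahashi, Amari, Ibarra, Haddad, Brennan. So position 1.

1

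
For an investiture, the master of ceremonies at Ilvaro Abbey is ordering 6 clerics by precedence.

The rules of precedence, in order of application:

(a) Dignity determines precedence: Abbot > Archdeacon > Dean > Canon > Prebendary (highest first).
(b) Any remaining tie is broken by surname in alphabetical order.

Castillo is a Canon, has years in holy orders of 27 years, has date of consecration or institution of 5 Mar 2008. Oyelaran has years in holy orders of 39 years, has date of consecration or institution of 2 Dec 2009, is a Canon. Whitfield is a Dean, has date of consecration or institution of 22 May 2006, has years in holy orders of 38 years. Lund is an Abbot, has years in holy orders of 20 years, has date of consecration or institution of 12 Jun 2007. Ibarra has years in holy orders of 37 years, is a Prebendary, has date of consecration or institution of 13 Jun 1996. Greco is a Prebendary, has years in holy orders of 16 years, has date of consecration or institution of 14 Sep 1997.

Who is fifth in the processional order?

By dignity: Lund (Abbot); then Whitfield (Dean); then Castillo and Oyelaran (Canon); then Greco and Ibarra (Prebendary).
Among Castillo and Oyelaran, alphabetically by surname: Castillo before Oyelaran.
Among Greco and Ibarra, alphabetically by surname: Greco before Ibarra.
Order: Lund, Whitfield, Castillo, Oyelaran, Greco, Ibarra.

Greco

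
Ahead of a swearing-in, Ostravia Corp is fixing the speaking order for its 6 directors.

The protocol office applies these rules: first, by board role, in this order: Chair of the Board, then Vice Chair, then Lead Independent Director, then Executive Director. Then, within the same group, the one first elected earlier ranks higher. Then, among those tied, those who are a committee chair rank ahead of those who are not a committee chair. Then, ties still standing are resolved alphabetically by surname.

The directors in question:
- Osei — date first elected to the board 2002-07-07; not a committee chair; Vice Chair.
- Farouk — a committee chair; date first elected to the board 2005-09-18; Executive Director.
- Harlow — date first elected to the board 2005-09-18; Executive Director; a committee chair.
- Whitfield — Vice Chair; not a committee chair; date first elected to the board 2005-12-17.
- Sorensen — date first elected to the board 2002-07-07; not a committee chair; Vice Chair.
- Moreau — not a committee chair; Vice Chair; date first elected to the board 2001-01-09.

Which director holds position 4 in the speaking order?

By board role: Moreau, Osei, Sorensen and Whitfield (Vice Chair); then Farouk and Harlow (Executive Director).
Among Moreau, Osei, Sorensen and Whitfield, by date first elected to the board (earlier first): Moreau (2001-01-09) before Osei and Sorensen (2002-07-07) before Whitfield (2005-12-17).
Osei and Sorensen are each not a committee chair, so the next rule applies.
Among Osei and Sorensen, alphabetically by surname: Osei before Sorensen.
Farouk and Harlow both have date first elected to the board 2005-09-18, so the next rule applies.
Farouk and Harlow are each a committee chair, so the next rule applies.
Among Farouk and Harlow, alphabetically by surname: Farouk before Harlow.
Order: Moreau, Osei, Sorensen, Whitfield, Farouk, Harlow.

Whitfield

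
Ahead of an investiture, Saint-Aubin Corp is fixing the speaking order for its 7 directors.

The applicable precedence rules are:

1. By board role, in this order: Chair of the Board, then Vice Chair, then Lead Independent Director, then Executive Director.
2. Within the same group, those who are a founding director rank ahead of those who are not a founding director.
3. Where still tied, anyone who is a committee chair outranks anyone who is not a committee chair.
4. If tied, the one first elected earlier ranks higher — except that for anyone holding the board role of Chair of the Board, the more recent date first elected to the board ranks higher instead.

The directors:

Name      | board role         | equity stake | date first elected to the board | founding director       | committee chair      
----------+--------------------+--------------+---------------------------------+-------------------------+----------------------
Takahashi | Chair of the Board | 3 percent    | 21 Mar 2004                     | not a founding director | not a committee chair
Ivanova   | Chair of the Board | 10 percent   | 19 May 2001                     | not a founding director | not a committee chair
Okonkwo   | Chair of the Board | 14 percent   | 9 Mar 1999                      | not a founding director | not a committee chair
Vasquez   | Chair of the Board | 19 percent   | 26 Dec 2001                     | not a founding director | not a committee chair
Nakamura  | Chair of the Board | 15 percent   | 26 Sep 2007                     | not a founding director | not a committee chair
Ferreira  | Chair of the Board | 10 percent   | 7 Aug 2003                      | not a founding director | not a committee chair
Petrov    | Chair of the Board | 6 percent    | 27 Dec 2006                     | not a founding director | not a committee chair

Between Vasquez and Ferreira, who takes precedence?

Ferreira

By board role: Nakamura, Petrov, Takahashi, Ferreira, Vasquez, Ivanova and Okonkwo (Chair of the Board).
Nakamura, Petrov, Takahashi, Ferreira, Vasquez, Ivanova and Okonkwo are each not a founding director, so the next rule applies.
Nakamura, Petrov, Takahashi, Ferreira, Vasquez, Ivanova and Okonkwo are each not a committee chair, so the next rule applies.
Among Nakamura, Petrov, Takahashi, Ferreira, Vasquez, Ivanova and Okonkwo, by date first elected to the board (later first) (reversed rule for this group): Nakamura (26 Sep 2007) before Petrov (27 Dec 2006) before Takahashi (21 Mar 2004) before Ferreira (7 Aug 2003) before Vasquez (26 Dec 2001) before Ivanova (19 May 2001) before Okonkwo (9 Mar 1999).
So Ferreira takes precedence.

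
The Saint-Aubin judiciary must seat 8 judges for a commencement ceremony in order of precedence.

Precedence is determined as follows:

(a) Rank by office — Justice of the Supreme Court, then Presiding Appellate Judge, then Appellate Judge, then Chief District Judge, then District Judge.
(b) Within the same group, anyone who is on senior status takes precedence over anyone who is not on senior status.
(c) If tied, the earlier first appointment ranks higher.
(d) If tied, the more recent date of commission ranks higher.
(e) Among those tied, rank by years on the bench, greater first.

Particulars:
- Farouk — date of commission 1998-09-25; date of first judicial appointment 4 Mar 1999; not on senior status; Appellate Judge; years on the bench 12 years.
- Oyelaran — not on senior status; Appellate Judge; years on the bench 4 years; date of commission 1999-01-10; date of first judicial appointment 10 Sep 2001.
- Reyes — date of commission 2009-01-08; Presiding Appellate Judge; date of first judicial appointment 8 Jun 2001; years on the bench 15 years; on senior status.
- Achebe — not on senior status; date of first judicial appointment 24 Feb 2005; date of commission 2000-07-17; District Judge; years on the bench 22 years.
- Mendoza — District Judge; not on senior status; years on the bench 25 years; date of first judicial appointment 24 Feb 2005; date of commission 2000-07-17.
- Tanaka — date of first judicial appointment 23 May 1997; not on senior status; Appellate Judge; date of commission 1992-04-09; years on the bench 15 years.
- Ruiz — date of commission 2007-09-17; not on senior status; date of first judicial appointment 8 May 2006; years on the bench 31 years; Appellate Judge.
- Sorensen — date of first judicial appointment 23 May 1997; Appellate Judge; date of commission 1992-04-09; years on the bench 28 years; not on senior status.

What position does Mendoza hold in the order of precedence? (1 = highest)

7

By office: Reyes (Presiding Appellate Judge); then Sorensen, Tanaka, Farouk, Oyelaran and Ruiz (Appellate Judge); then Mendoza and Achebe (District Judge).
Sorensen, Tanaka, Farouk, Oyelaran and Ruiz are each not on senior status, so the next rule applies.
Among Sorensen, Tanaka, Farouk, Oyelaran and Ruiz, by date of first judicial appointment (earlier first): Sorensen and Tanaka (23 May 1997) before Farouk (4 Mar 1999) before Oyelaran (10 Sep 2001) before Ruiz (8 May 2006).
Sorensen and Tanaka both have date of commission 1992-04-09, so the next rule applies.
Among Sorensen and Tanaka, by years on the bench (higher first): Sorensen (28 years) before Tanaka (15 years).
Mendoza and Achebe are each not on senior status, so the next rule applies.
Mendoza and Achebe both have date of first judicial appointment 24 Feb 2005, so the next rule applies.
Mendoza and Achebe both have date of commission 2000-07-17, so the next rule applies.
Among Mendoza and Achebe, by years on the bench (higher first): Mendoza (25 years) before Achebe (22 years).
Order: Reyes, Sorensen, Tanaka, Farouk, Oyelaran, Ruiz, Mendoza, Achebe. So position 7.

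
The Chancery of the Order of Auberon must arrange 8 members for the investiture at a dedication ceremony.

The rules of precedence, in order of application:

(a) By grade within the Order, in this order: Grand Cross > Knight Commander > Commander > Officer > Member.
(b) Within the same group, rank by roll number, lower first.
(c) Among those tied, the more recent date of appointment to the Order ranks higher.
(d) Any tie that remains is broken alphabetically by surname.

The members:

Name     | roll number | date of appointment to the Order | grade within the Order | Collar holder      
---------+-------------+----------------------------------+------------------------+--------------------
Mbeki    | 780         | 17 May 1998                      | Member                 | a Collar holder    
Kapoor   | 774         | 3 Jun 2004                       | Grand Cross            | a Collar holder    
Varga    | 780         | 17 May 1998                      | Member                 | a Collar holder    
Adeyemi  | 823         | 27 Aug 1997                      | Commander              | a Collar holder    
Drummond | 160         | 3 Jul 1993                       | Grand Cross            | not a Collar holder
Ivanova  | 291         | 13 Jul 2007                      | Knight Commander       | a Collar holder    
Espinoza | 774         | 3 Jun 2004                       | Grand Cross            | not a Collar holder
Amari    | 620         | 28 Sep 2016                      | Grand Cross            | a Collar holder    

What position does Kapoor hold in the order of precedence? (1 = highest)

4

By grade within the Order: Drummond, Amari, Espinoza and Kapoor (Grand Cross); then Ivanova (Knight Commander); then Adeyemi (Commander); then Mbeki and Varga (Member).
Among Drummond, Amari, Espinoza and Kapoor, by roll number (lower first): Drummond (160) before Amari (620) before Espinoza and Kapoor (774).
Espinoza and Kapoor both have date of appointment to the Order 3 Jun 2004, so the next rule applies.
Among Espinoza and Kapoor, alphabetically by surname: Espinoza before Kapoor.
Mbeki and Varga both have roll number 780, so the next rule applies.
Mbeki and Varga both have date of appointment to the Order 17 May 1998, so the next rule applies.
Among Mbeki and Varga, alphabetically by surname: Mbeki before Varga.
Order: Drummond, Amari, Espinoza, Kapoor, Ivanova, Adeyemi, Mbeki, Varga. So position 4.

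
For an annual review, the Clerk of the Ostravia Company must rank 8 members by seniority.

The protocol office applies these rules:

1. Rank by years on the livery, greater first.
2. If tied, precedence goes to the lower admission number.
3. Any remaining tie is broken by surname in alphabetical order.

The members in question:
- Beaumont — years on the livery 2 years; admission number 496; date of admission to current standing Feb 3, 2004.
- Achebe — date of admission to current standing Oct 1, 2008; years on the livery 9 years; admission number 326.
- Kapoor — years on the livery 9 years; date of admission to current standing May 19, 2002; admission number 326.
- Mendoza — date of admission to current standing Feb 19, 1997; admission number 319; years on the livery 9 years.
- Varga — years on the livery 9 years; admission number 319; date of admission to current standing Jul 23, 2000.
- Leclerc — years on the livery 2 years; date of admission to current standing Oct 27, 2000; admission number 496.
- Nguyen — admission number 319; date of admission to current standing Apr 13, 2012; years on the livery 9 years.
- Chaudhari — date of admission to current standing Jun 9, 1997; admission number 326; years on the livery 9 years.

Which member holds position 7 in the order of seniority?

By years on the livery (higher first): Mendoza, Nguyen, Varga, Achebe, Chaudhari and Kapoor (each 9 years); then Beaumont and Leclerc (both 2 years).
Among Mendoza, Nguyen, Varga, Achebe, Chaudhari and Kapoor, by admission number (lower first): Mendoza, Nguyen and Varga (319) before Achebe, Chaudhari and Kapoor (326).
Among Mendoza, Nguyen and Varga, alphabetically by surname: Mendoza before Nguyen before Varga.
Among Achebe, Chaudhari and Kapoor, alphabetically by surname: Achebe before Chaudhari before Kapoor.
Beaumont and Leclerc both have admission number 496, so the next rule applies.
Among Beaumont and Leclerc, alphabetically by surname: Beaumont before Leclerc.
Order: Mendoza, Nguyen, Varga, Achebe, Chaudhari, Kapoor, Beaumont, Leclerc.

Beaumont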